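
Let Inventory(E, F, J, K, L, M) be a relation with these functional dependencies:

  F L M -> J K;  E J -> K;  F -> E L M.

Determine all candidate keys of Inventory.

{F}

Attribute F never appears on the right-hand side of any dependency, so F must belong to every candidate key.
{F}⁺ = {E, F, J, K, L, M}, which is all of the schema, so {F} is the only candidate key.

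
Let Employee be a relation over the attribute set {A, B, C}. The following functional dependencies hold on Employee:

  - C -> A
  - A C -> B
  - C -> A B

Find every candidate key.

(C)

{C}⁺: C→A adds A; AC→B adds B → {A, B, C}.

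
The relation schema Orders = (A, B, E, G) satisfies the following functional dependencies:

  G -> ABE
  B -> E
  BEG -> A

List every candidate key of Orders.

{G}⁺: G→ABE adds A, B, E → {A, B, E, G}.
No other minimal superkey exists.

(G)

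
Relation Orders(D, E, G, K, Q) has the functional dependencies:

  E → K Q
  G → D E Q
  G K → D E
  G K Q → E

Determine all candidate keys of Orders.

(G)

{G}⁺: G→DEQ adds D, E, Q; E→KQ adds K → {D, E, G, K, Q}.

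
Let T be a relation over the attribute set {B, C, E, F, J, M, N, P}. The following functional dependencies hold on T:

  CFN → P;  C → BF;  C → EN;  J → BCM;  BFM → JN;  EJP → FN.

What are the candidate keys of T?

{J}; {C, M}; {B, F, M}

{J}⁺: J→BCM adds B, C, M; C→BF adds F; C→EN adds E, N; CFN→P adds P → {B, C, E, F, J, M, N, P}.
{C, M}⁺: C→BF adds B, F; C→EN adds E, N; BFM→JN adds J; CFN→P adds P → {B, C, E, F, J, M, N, P}.
{B, F, M}⁺: BFM→JN adds J, N; J→BCM adds C; CFN→P adds P; C→EN adds E → {B, C, E, F, J, M, N, P}.
Any other superkey contains one of these as a subset, so there are no further candidate keys.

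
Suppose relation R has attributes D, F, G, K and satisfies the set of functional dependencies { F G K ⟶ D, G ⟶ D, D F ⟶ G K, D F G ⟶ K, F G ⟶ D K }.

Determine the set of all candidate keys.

{D, F}, {F, G}

Attribute F never appears on the right-hand side of any dependency, so F must belong to every candidate key.
{F}⁺ = {F}, which is not all of the schema, so we must add further attributes.
{D, F}⁺: DF→GK adds G, K → {D, F, G, K}. Minimal: {F}⁺ = {F}; {D}⁺ = {D} — none reach the full schema.
{F, G}⁺: G→D adds D; DF→GK adds K → {D, F, G, K}. Minimal: {G}⁺ = {D, G}; {F}⁺ = {F} — none reach the full schema.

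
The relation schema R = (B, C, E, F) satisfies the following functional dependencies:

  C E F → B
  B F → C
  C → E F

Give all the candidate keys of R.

{C}⁺: C→EF adds E, F; CEF→B adds B → {B, C, E, F}.
{B, F}⁺: BF→C adds C; C→EF adds E → {B, C, E, F}.
Any other superkey contains one of these as a subset, so there are no further candidate keys.

{C}, {B, F}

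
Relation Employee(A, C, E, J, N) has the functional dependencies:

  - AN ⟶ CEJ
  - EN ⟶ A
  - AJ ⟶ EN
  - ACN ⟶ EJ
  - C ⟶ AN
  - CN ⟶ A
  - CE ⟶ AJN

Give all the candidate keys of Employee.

{C}⁺: C→AN adds A, N; AN→CEJ adds E, J → {A, C, E, J, N}.
{A, J}⁺: AJ→EN adds E, N; AN→CEJ adds C → {A, C, E, J, N}. Minimal: {J}⁺ = {J}; {A}⁺ = {A} — none reach the full schema.
{A, N}⁺: AN→CEJ adds C, E, J → {A, C, E, J, N}. Minimal: {N}⁺ = {N}; {A}⁺ = {A} — none reach the full schema.
{E, N}⁺: EN→A adds A; AN→CEJ adds C, J → {A, C, E, J, N}. Minimal: {N}⁺ = {N}; {E}⁺ = {E} — none reach the full schema.
Any other superkey contains one of these as a subset, so there are no further candidate keys.

C, AJ, AN, EN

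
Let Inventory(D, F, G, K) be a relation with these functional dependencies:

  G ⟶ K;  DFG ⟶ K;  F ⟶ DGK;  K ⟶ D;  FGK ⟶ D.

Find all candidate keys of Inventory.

Attribute F never appears on the right-hand side of any dependency, so F must belong to every candidate key.
{F}⁺ = {D, F, G, K}, which is all of the schema, so {F} is the only candidate key.

{F}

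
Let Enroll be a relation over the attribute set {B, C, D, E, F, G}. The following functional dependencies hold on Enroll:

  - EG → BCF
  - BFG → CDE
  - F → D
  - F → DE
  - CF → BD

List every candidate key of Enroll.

{E, G}; {F, G}

Attribute G never appears on the right-hand side of any dependency, so G must belong to every candidate key.
{G}⁺ = {G}, which is not all of the schema, so we must add further attributes.
{E, G}⁺: EG→BCF adds B, C, F; BFG→CDE adds D → {B, C, D, E, F, G}. Minimal: {G}⁺ = {G}; {E}⁺ = {E} — none reach the full schema.
{F, G}⁺: F→D adds D; F→DE adds E; EG→BCF adds B, C → {B, C, D, E, F, G}. Minimal: {G}⁺ = {G}; {F}⁺ = {D, E, F} — none reach the full schema.
Any other superkey contains one of these as a subset, so there are no further candidate keys.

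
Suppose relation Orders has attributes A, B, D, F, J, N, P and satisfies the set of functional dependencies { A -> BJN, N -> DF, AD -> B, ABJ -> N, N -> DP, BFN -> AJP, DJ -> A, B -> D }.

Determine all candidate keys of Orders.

{A}⁺: A→BJN adds B, J, N; N→DF adds D, F; N→DP adds P → {A, B, D, F, J, N, P}.
{B, J}⁺: B→D adds D; DJ→A adds A; A→BJN adds N; N→DF adds F; N→DP adds P → {A, B, D, F, J, N, P}. Minimal: {J}⁺ = {J}; {B}⁺ = {B, D} — none reach the full schema.
{B, N}⁺: N→DF adds D, F; N→DP adds P; BFN→AJP adds A, J → {A, B, D, F, J, N, P}. Minimal: {N}⁺ = {D, F, N, P}; {B}⁺ = {B, D} — none reach the full schema.
{D, J}⁺: DJ→A adds A; A→BJN adds B, N; N→DF adds F; N→DP adds P → {A, B, D, F, J, N, P}. Minimal: {J}⁺ = {J}; {D}⁺ = {D} — none reach the full schema.
{J, N}⁺: N→DF adds D, F; N→DP adds P; DJ→A adds A; A→BJN adds B → {A, B, D, F, J, N, P}. Minimal: {N}⁺ = {D, F, N, P}; {J}⁺ = {J} — none reach the full schema.

(A); (B, J); (B, N); (D, J); (J, N)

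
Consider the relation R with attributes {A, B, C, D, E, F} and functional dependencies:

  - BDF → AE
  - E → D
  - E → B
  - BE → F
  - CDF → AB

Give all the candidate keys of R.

Attribute C never appears on the right-hand side of any dependency, so C must belong to every candidate key.
{C}⁺ = {C}, which is not all of the schema, so we must add further attributes.
{C, E}⁺: E→D adds D; E→B adds B; BE→F adds F; CDF→AB adds A → {A, B, C, D, E, F}. Minimal: {E}⁺ = {A, B, D, E, F}; {C}⁺ = {C} — none reach the full schema.
{C, D, F}⁺: CDF→AB adds A, B; BDF→AE adds E → {A, B, C, D, E, F}. Minimal: {D, F}⁺ = {D, F}; {C, F}⁺ = {C, F}; {C, D}⁺ = {C, D} — none reach the full schema.

(C, E), (C, D, F)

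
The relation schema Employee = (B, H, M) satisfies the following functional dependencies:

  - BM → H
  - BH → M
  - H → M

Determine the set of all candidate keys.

(B, H), (B, M)

Attribute B never appears on the right-hand side of any dependency, so B must belong to every candidate key.
{B}⁺ = {B}, which is not all of the schema, so we must add further attributes.
{B, H}⁺: BH→M adds M → {B, H, M}. Minimal: {H}⁺ = {H, M}; {B}⁺ = {B} — none reach the full schema.
{B, M}⁺: BM→H adds H → {B, H, M}. Minimal: {M}⁺ = {M}; {B}⁺ = {B} — none reach the full schema.
Any other superkey contains one of these as a subset, so there are no further candidate keys.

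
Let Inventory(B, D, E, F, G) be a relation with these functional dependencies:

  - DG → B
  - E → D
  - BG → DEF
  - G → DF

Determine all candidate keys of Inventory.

Attribute G never appears on the right-hand side of any dependency, so G must belong to every candidate key.
{G}⁺ = {B, D, E, F, G}, which is all of the schema, so {G} is the only candidate key.

G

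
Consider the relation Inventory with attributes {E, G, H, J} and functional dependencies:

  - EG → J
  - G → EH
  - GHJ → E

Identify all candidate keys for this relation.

G

Attribute G never appears on the right-hand side of any dependency, so G must belong to every candidate key.
{G}⁺ = {E, G, H, J}, which is all of the schema, so {G} is the only candidate key.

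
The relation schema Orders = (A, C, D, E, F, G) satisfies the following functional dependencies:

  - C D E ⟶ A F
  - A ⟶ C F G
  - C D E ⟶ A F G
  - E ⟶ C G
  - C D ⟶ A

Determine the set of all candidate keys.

(D, E)

{D, E}⁺: E→CG adds C, G; CD→A adds A; CDE→AF adds F → {A, C, D, E, F, G}.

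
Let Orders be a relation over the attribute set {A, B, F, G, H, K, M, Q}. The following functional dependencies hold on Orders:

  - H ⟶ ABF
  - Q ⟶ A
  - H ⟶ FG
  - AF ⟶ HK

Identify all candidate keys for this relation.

{F, M, Q}⁺: Q→A adds A; AF→HK adds H, K; H→ABF adds B; H→FG adds G → {A, B, F, G, H, K, M, Q}.
{H, M, Q}⁺: H→ABF adds A, B, F; H→FG adds G; AF→HK adds K → {A, B, F, G, H, K, M, Q}.
Any other superkey contains one of these as a subset, so there are no further candidate keys.

FMQ, HMQ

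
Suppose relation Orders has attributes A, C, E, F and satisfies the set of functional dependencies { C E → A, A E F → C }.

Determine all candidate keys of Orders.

AEF; CEF

Attributes E, F never appear on any right-hand side, so every candidate key must contain {E, F}.
{E, F}⁺ = {E, F}, which is not all of the schema, so we must add further attributes.
{A, E, F}⁺: AEF→C adds C → {A, C, E, F}. Minimal: {E, F}⁺ = {E, F}; {A, F}⁺ = {A, F}; {A, E}⁺ = {A, E} — none reach the full schema.
{C, E, F}⁺: CE→A adds A → {A, C, E, F}. Minimal: {E, F}⁺ = {E, F}; {C, F}⁺ = {C, F}; {C, E}⁺ = {A, C, E} — none reach the full schema.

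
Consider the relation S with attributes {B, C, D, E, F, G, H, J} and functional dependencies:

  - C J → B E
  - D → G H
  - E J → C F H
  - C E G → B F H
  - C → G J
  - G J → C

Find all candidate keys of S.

Attribute D never appears on the right-hand side of any dependency, so D must belong to every candidate key.
{D}⁺ = {D, G, H}, which is not all of the schema, so we must add further attributes.
{C, D}⁺: D→GH adds G, H; C→GJ adds J; CJ→BE adds B, E; EJ→CFH adds F → {B, C, D, E, F, G, H, J}. Minimal: {D}⁺ = {D, G, H}; {C}⁺ = {B, C, E, F, G, H, J} — none reach the full schema.
{D, J}⁺: D→GH adds G, H; GJ→C adds C; CJ→BE adds B, E; EJ→CFH adds F → {B, C, D, E, F, G, H, J}. Minimal: {J}⁺ = {J}; {D}⁺ = {D, G, H} — none reach the full schema.

(C, D); (D, J)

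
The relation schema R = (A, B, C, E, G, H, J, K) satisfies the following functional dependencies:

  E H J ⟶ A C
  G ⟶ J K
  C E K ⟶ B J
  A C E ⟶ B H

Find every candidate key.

EGH; ACEG

Attributes E, G never appear on any right-hand side, so every candidate key must contain {E, G}.
{E, G}⁺ = {E, G, J, K}, which is not all of the schema, so we must add further attributes.
{E, G, H}⁺: G→JK adds J, K; EHJ→AC adds A, C; CEK→BJ adds B → {A, B, C, E, G, H, J, K}. Minimal: {G, H}⁺ = {G, H, J, K}; {E, H}⁺ = {E, H}; {E, G}⁺ = {E, G, J, K} — none reach the full schema.
{A, C, E, G}⁺: G→JK adds J, K; CEK→BJ adds B; ACE→BH adds H → {A, B, C, E, G, H, J, K}. Minimal: {C, E, G}⁺ = {B, C, E, G, J, K}; {A, E, G}⁺ = {A, E, G, J, K}; {A, C, G}⁺ = {A, C, G, J, K}; … — none reach the full schema.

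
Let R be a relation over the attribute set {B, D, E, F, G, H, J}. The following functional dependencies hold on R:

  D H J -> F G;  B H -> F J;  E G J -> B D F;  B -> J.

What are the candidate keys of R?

BDEH, BEGH, DEHJ, EGHJ

Attributes E, H never appear on any right-hand side, so every candidate key must contain {E, H}.
{E, H}⁺ = {E, H}, which is not all of the schema, so we must add further attributes.
{B, D, E, H}⁺: BH→FJ adds F, J; DHJ→FG adds G → {B, D, E, F, G, H, J}. Minimal: {D, E, H}⁺ = {D, E, H}; {B, E, H}⁺ = {B, E, F, H, J}; {B, D, H}⁺ = {B, D, F, G, H, J}; … — none reach the full schema.
{B, E, G, H}⁺: BH→FJ adds F, J; EGJ→BDF adds D → {B, D, E, F, G, H, J}. Minimal: {E, G, H}⁺ = {E, G, H}; {B, G, H}⁺ = {B, F, G, H, J}; {B, E, H}⁺ = {B, E, F, H, J}; … — none reach the full schema.
{D, E, H, J}⁺: DHJ→FG adds F, G; EGJ→BDF adds B → {B, D, E, F, G, H, J}. Minimal: {E, H, J}⁺ = {E, H, J}; {D, H, J}⁺ = {D, F, G, H, J}; {D, E, J}⁺ = {D, E, J}; … — none reach the full schema.
{E, G, H, J}⁺: EGJ→BDF adds B, D, F → {B, D, E, F, G, H, J}. Minimal: {G, H, J}⁺ = {G, H, J}; {E, H, J}⁺ = {E, H, J}; {E, G, J}⁺ = {B, D, E, F, G, J}; … — none reach the full schema.
Any other superkey contains one of these as a subset, so there are no further candidate keys.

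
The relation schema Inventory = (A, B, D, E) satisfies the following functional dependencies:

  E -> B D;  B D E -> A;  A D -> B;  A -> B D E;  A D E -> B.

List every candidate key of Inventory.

{A}; {E}

{A}⁺: A→BDE adds B, D, E → {A, B, D, E}.
{E}⁺: E→BD adds B, D; BDE→A adds A → {A, B, D, E}.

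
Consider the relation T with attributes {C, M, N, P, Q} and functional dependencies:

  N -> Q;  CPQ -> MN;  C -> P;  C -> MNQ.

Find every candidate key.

Attribute C never appears on the right-hand side of any dependency, so C must belong to every candidate key.
{C}⁺ = {C, M, N, P, Q}, which is all of the schema, so {C} is the only candidate key.

{C}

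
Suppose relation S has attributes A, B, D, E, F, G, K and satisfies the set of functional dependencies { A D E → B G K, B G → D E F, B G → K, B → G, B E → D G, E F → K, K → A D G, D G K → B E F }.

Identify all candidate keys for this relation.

{B}⁺: B→G adds G; BG→DEF adds D, E, F; BG→K adds K; K→ADG adds A → {A, B, D, E, F, G, K}.
{K}⁺: K→ADG adds A, D, G; DGK→BEF adds B, E, F → {A, B, D, E, F, G, K}.
{E, F}⁺: EF→K adds K; K→ADG adds A, D, G; DGK→BEF adds B → {A, B, D, E, F, G, K}. Minimal: {F}⁺ = {F}; {E}⁺ = {E} — none reach the full schema.
{A, D, E}⁺: ADE→BGK adds B, G, K; BG→DEF adds F → {A, B, D, E, F, G, K}. Minimal: {D, E}⁺ = {D, E}; {A, E}⁺ = {A, E}; {A, D}⁺ = {A, D} — none reach the full schema.
Any other superkey contains one of these as a subset, so there are no further candidate keys.

B; K; EF; ADE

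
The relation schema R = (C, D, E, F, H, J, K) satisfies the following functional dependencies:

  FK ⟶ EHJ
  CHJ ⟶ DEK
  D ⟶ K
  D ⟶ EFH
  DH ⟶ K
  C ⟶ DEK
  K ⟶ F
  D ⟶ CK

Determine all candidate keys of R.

(C), (D)

{C}⁺: C→DEK adds D, E, K; K→F adds F; FK→EHJ adds H, J → {C, D, E, F, H, J, K}.
{D}⁺: D→K adds K; D→EFH adds E, F, H; D→CK adds C; FK→EHJ adds J → {C, D, E, F, H, J, K}.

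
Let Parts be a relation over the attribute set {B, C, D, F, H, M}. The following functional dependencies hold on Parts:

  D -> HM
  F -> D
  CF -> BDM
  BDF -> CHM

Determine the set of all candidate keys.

{B, F}, {C, F}

Attribute F never appears on the right-hand side of any dependency, so F must belong to every candidate key.
{F}⁺ = {D, F, H, M}, which is not all of the schema, so we must add further attributes.
{B, F}⁺: F→D adds D; BDF→CHM adds C, H, M → {B, C, D, F, H, M}.
{C, F}⁺: F→D adds D; CF→BDM adds B, M; BDF→CHM adds H → {B, C, D, F, H, M}.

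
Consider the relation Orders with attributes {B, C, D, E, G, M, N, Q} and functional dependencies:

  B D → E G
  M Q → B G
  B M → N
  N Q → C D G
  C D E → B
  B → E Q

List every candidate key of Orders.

(B, M), (M, Q), (C, D, E, M)

Attribute M never appears on the right-hand side of any dependency, so M must belong to every candidate key.
{M}⁺ = {M}, which is not all of the schema, so we must add further attributes.
{B, M}⁺: BM→N adds N; B→EQ adds E, Q; MQ→BG adds G; NQ→CDG adds C, D → {B, C, D, E, G, M, N, Q}.
{M, Q}⁺: MQ→BG adds B, G; BM→N adds N; NQ→CDG adds C, D; B→EQ adds E → {B, C, D, E, G, M, N, Q}.
{C, D, E, M}⁺: CDE→B adds B; B→EQ adds Q; BD→EG adds G; BM→N adds N → {B, C, D, E, G, M, N, Q}.
Any other superkey contains one of these as a subset, so there are no further candidate keys.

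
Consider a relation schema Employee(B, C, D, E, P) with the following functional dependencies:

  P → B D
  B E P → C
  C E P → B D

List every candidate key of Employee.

{E, P}

Attributes E, P never appear on any right-hand side, so every candidate key must contain {E, P}.
{E, P}⁺ = {B, C, D, E, P}, which is all of the schema, so {E, P} is the only candidate key.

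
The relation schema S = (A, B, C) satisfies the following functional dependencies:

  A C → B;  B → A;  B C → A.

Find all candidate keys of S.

{A, C}; {B, C}

Attribute C never appears on the right-hand side of any dependency, so C must belong to every candidate key.
{C}⁺ = {C}, which is not all of the schema, so we must add further attributes.
{A, C}⁺: AC→B adds B → {A, B, C}. Minimal: {C}⁺ = {C}; {A}⁺ = {A} — none reach the full schema.
{B, C}⁺: B→A adds A → {A, B, C}. Minimal: {C}⁺ = {C}; {B}⁺ = {A, B} — none reach the full schema.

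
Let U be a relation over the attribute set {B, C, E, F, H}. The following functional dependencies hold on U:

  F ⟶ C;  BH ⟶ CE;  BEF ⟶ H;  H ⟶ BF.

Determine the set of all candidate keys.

{H}⁺: H→BF adds B, F; F→C adds C; BH→CE adds E → {B, C, E, F, H}.
{B, E, F}⁺: F→C adds C; BEF→H adds H → {B, C, E, F, H}.
Any other superkey contains one of these as a subset, so there are no further candidate keys.

(H); (B, E, F)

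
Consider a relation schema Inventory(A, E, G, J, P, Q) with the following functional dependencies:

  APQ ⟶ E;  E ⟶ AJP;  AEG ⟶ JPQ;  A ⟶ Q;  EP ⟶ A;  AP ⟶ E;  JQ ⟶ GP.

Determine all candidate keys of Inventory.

E; AJ; AP

{E}⁺: E→AJP adds A, J, P; A→Q adds Q; JQ→GP adds G → {A, E, G, J, P, Q}.
{A, J}⁺: A→Q adds Q; JQ→GP adds G, P; APQ→E adds E → {A, E, G, J, P, Q}. Minimal: {J}⁺ = {J}; {A}⁺ = {A, Q} — none reach the full schema.
{A, P}⁺: A→Q adds Q; AP→E adds E; E→AJP adds J; JQ→GP adds G → {A, E, G, J, P, Q}. Minimal: {P}⁺ = {P}; {A}⁺ = {A, Q} — none reach the full schema.
Any other superkey contains one of these as a subset, so there are no further candidate keys.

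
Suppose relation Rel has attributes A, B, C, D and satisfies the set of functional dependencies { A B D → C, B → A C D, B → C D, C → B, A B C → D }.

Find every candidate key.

{B}⁺: B→ACD adds A, C, D → {A, B, C, D}.
{C}⁺: C→B adds B; B→ACD adds A, D → {A, B, C, D}.
Any other superkey contains one of these as a subset, so there are no further candidate keys.

{B}, {C}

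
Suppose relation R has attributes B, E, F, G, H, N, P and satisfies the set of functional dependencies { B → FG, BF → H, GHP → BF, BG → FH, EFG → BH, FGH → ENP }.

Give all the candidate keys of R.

{B}, {E, F, G}, {F, G, H}, {G, H, P}

{B}⁺: B→FG adds F, G; BF→H adds H; FGH→ENP adds E, N, P → {B, E, F, G, H, N, P}.
{E, F, G}⁺: EFG→BH adds B, H; FGH→ENP adds N, P → {B, E, F, G, H, N, P}. Minimal: {F, G}⁺ = {F, G}; {E, G}⁺ = {E, G}; {E, F}⁺ = {E, F} — none reach the full schema.
{F, G, H}⁺: FGH→ENP adds E, N, P; GHP→BF adds B → {B, E, F, G, H, N, P}. Minimal: {G, H}⁺ = {G, H}; {F, H}⁺ = {F, H}; {F, G}⁺ = {F, G} — none reach the full schema.
{G, H, P}⁺: GHP→BF adds B, F; FGH→ENP adds E, N → {B, E, F, G, H, N, P}. Minimal: {H, P}⁺ = {H, P}; {G, P}⁺ = {G, P}; {G, H}⁺ = {G, H} — none reach the full schema.
Any other superkey contains one of these as a subset, so there are no further candidate keys.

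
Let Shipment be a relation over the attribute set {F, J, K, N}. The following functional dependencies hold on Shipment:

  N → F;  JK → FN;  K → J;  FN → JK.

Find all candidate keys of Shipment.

{K}, {N}

{K}⁺: K→J adds J; JK→FN adds F, N → {F, J, K, N}.
{N}⁺: N→F adds F; FN→JK adds J, K → {F, J, K, N}.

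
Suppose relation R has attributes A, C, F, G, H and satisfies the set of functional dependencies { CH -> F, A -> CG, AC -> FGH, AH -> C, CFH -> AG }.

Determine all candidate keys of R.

A, CH

{A}⁺: A→CG adds C, G; AC→FGH adds F, H → {A, C, F, G, H}.
{C, H}⁺: CH→F adds F; CFH→AG adds A, G → {A, C, F, G, H}.
Any other superkey contains one of these as a subset, so there are no further candidate keys.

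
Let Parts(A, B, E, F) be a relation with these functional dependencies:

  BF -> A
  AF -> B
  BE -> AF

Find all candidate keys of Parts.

(B, E); (A, E, F)

Attribute E never appears on the right-hand side of any dependency, so E must belong to every candidate key.
{E}⁺ = {E}, which is not all of the schema, so we must add further attributes.
{B, E}⁺: BE→AF adds A, F → {A, B, E, F}.
{A, E, F}⁺: AF→B adds B → {A, B, E, F}.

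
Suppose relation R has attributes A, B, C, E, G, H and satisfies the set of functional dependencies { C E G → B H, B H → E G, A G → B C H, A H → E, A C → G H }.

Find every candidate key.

Attribute A never appears on the right-hand side of any dependency, so A must belong to every candidate key.
{A}⁺ = {A}, which is not all of the schema, so we must add further attributes.
{A, C}⁺: AC→GH adds G, H; AG→BCH adds B; AH→E adds E → {A, B, C, E, G, H}. Minimal: {C}⁺ = {C}; {A}⁺ = {A} — none reach the full schema.
{A, G}⁺: AG→BCH adds B, C, H; AH→E adds E → {A, B, C, E, G, H}. Minimal: {G}⁺ = {G}; {A}⁺ = {A} — none reach the full schema.
{A, B, H}⁺: BH→EG adds E, G; AG→BCH adds C → {A, B, C, E, G, H}. Minimal: {B, H}⁺ = {B, E, G, H}; {A, H}⁺ = {A, E, H}; {A, B}⁺ = {A, B} — none reach the full schema.
Any other superkey contains one of these as a subset, so there are no further candidate keys.

{A, C}; {A, G}; {A, B, H}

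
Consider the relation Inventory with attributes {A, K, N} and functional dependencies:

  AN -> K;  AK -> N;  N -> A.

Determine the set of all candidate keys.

{N}⁺: N→A adds A; AN→K adds K → {A, K, N}.
{A, K}⁺: AK→N adds N → {A, K, N}. Minimal: {K}⁺ = {K}; {A}⁺ = {A} — none reach the full schema.
Any other superkey contains one of these as a subset, so there are no further candidate keys.

N, AK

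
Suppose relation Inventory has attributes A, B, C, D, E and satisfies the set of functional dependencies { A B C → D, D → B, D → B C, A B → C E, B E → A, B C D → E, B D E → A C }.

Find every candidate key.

(D); (A, B); (B, E)

{D}⁺: D→B adds B; D→BC adds C; BCD→E adds E; BDE→AC adds A → {A, B, C, D, E}.
{A, B}⁺: AB→CE adds C, E; ABC→D adds D → {A, B, C, D, E}.
{B, E}⁺: BE→A adds A; AB→CE adds C; ABC→D adds D → {A, B, C, D, E}.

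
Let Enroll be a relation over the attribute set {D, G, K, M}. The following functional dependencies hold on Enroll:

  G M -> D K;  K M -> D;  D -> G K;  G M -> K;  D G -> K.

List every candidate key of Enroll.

{D, M}⁺: D→GK adds G, K → {D, G, K, M}.
{G, M}⁺: GM→DK adds D, K → {D, G, K, M}.
{K, M}⁺: KM→D adds D; D→GK adds G → {D, G, K, M}.

(D, M), (G, M), (K, M)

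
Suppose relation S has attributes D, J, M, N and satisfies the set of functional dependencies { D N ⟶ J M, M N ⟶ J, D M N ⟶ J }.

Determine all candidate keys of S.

(D, N)

Attributes D, N never appear on any right-hand side, so every candidate key must contain {D, N}.
{D, N}⁺ = {D, J, M, N}, which is all of the schema, so {D, N} is the only candidate key.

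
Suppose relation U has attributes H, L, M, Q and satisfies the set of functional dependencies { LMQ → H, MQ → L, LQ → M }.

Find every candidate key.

Attribute Q never appears on the right-hand side of any dependency, so Q must belong to every candidate key.
{Q}⁺ = {Q}, which is not all of the schema, so we must add further attributes.
{L, Q}⁺: LQ→M adds M; LMQ→H adds H → {H, L, M, Q}.
{M, Q}⁺: MQ→L adds L; LMQ→H adds H → {H, L, M, Q}.

{L, Q}, {M, Q}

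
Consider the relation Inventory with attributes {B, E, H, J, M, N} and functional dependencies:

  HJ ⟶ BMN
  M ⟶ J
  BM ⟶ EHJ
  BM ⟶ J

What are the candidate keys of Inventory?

{B, M}⁺: M→J adds J; BM→EHJ adds E, H; HJ→BMN adds N → {B, E, H, J, M, N}.
{H, J}⁺: HJ→BMN adds B, M, N; BM→EHJ adds E → {B, E, H, J, M, N}.
{H, M}⁺: M→J adds J; HJ→BMN adds B, N; BM→EHJ adds E → {B, E, H, J, M, N}.
Any other superkey contains one of these as a subset, so there are no further candidate keys.

{B, M}; {H, J}; {H, M}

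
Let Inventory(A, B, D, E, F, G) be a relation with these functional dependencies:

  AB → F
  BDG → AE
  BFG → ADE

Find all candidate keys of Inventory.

Attributes B, G never appear on any right-hand side, so every candidate key must contain {B, G}.
{B, G}⁺ = {B, G}, which is not all of the schema, so we must add further attributes.
{A, B, G}⁺: AB→F adds F; BFG→ADE adds D, E → {A, B, D, E, F, G}. Minimal: {B, G}⁺ = {B, G}; {A, G}⁺ = {A, G}; {A, B}⁺ = {A, B, F} — none reach the full schema.
{B, D, G}⁺: BDG→AE adds A, E; AB→F adds F → {A, B, D, E, F, G}. Minimal: {D, G}⁺ = {D, G}; {B, G}⁺ = {B, G}; {B, D}⁺ = {B, D} — none reach the full schema.
{B, F, G}⁺: BFG→ADE adds A, D, E → {A, B, D, E, F, G}. Minimal: {F, G}⁺ = {F, G}; {B, G}⁺ = {B, G}; {B, F}⁺ = {B, F} — none reach the full schema.

ABG; BDG; BFG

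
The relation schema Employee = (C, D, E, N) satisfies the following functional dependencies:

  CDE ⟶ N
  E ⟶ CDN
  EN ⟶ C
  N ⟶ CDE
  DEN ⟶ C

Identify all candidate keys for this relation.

{E}⁺: E→CDN adds C, D, N → {C, D, E, N}.
{N}⁺: N→CDE adds C, D, E → {C, D, E, N}.

{E}, {N}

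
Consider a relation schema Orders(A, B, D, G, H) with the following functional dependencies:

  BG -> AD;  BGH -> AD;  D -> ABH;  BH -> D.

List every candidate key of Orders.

{B, G}; {D, G}

Attribute G never appears on the right-hand side of any dependency, so G must belong to every candidate key.
{G}⁺ = {G}, which is not all of the schema, so we must add further attributes.
{B, G}⁺: BG→AD adds A, D; D→ABH adds H → {A, B, D, G, H}.
{D, G}⁺: D→ABH adds A, B, H → {A, B, D, G, H}.
Any other superkey contains one of these as a subset, so there are no further candidate keys.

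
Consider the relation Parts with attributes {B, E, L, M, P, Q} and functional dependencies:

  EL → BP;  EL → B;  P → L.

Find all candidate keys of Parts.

{E, L, M, Q}; {E, M, P, Q}

Attributes E, M, Q never appear on any right-hand side, so every candidate key must contain {E, M, Q}.
{E, M, Q}⁺ = {E, M, Q}, which is not all of the schema, so we must add further attributes.
{E, L, M, Q}⁺: EL→BP adds B, P → {B, E, L, M, P, Q}. Minimal: {L, M, Q}⁺ = {L, M, Q}; {E, M, Q}⁺ = {E, M, Q}; {E, L, Q}⁺ = {B, E, L, P, Q}; … — none reach the full schema.
{E, M, P, Q}⁺: P→L adds L; EL→BP adds B → {B, E, L, M, P, Q}. Minimal: {M, P, Q}⁺ = {L, M, P, Q}; {E, P, Q}⁺ = {B, E, L, P, Q}; {E, M, Q}⁺ = {E, M, Q}; … — none reach the full schema.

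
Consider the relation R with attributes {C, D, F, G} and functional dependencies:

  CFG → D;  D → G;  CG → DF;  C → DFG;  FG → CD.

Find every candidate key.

C; DF; FG

{C}⁺: C→DFG adds D, F, G → {C, D, F, G}.
{D, F}⁺: D→G adds G; FG→CD adds C → {C, D, F, G}. Minimal: {F}⁺ = {F}; {D}⁺ = {D, G} — none reach the full schema.
{F, G}⁺: FG→CD adds C, D → {C, D, F, G}. Minimal: {G}⁺ = {G}; {F}⁺ = {F} — none reach the full schema.
Any other superkey contains one of these as a subset, so there are no further candidate keys.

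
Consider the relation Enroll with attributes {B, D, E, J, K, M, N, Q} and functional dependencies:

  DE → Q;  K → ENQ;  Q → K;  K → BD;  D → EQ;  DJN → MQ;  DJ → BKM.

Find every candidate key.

Attribute J never appears on the right-hand side of any dependency, so J must belong to every candidate key.
{J}⁺ = {J}, which is not all of the schema, so we must add further attributes.
{D, J}⁺: D→EQ adds E, Q; DJ→BKM adds B, K, M; K→ENQ adds N → {B, D, E, J, K, M, N, Q}. Minimal: {J}⁺ = {J}; {D}⁺ = {B, D, E, K, N, Q} — none reach the full schema.
{J, K}⁺: K→ENQ adds E, N, Q; K→BD adds B, D; DJN→MQ adds M → {B, D, E, J, K, M, N, Q}. Minimal: {K}⁺ = {B, D, E, K, N, Q}; {J}⁺ = {J} — none reach the full schema.
{J, Q}⁺: Q→K adds K; K→BD adds B, D; D→EQ adds E; DJ→BKM adds M; K→ENQ adds N → {B, D, E, J, K, M, N, Q}. Minimal: {Q}⁺ = {B, D, E, K, N, Q}; {J}⁺ = {J} — none reach the full schema.
Any other superkey contains one of these as a subset, so there are no further candidate keys.

{D, J}; {J, K}; {J, Q}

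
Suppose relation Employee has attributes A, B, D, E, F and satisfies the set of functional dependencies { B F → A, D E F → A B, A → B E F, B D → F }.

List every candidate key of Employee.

Attribute D never appears on the right-hand side of any dependency, so D must belong to every candidate key.
{D}⁺ = {D}, which is not all of the schema, so we must add further attributes.
{A, D}⁺: A→BEF adds B, E, F → {A, B, D, E, F}. Minimal: {D}⁺ = {D}; {A}⁺ = {A, B, E, F} — none reach the full schema.
{B, D}⁺: BD→F adds F; BF→A adds A; A→BEF adds E → {A, B, D, E, F}. Minimal: {D}⁺ = {D}; {B}⁺ = {B} — none reach the full schema.
{D, E, F}⁺: DEF→AB adds A, B → {A, B, D, E, F}. Minimal: {E, F}⁺ = {E, F}; {D, F}⁺ = {D, F}; {D, E}⁺ = {D, E} — none reach the full schema.
Any other superkey contains one of these as a subset, so there are no further candidate keys.

{A, D}, {B, D}, {D, E, F}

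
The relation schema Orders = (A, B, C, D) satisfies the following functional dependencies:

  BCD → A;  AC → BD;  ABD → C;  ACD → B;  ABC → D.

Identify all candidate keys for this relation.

(A, C); (A, B, D); (B, C, D)

{A, C}⁺: AC→BD adds B, D → {A, B, C, D}. Minimal: {C}⁺ = {C}; {A}⁺ = {A} — none reach the full schema.
{A, B, D}⁺: ABD→C adds C → {A, B, C, D}. Minimal: {B, D}⁺ = {B, D}; {A, D}⁺ = {A, D}; {A, B}⁺ = {A, B} — none reach the full schema.
{B, C, D}⁺: BCD→A adds A → {A, B, C, D}. Minimal: {C, D}⁺ = {C, D}; {B, D}⁺ = {B, D}; {B, C}⁺ = {B, C} — none reach the full schema.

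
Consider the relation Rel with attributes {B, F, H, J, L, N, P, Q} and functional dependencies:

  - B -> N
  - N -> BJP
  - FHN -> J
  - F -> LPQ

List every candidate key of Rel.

Attributes F, H never appear on any right-hand side, so every candidate key must contain {F, H}.
{F, H}⁺ = {F, H, L, P, Q}, which is not all of the schema, so we must add further attributes.
{B, F, H}⁺: B→N adds N; N→BJP adds J, P; F→LPQ adds L, Q → {B, F, H, J, L, N, P, Q}. Minimal: {F, H}⁺ = {F, H, L, P, Q}; {B, H}⁺ = {B, H, J, N, P}; {B, F}⁺ = {B, F, J, L, N, P, Q} — none reach the full schema.
{F, H, N}⁺: N→BJP adds B, J, P; F→LPQ adds L, Q → {B, F, H, J, L, N, P, Q}. Minimal: {H, N}⁺ = {B, H, J, N, P}; {F, N}⁺ = {B, F, J, L, N, P, Q}; {F, H}⁺ = {F, H, L, P, Q} — none reach the full schema.
Any other superkey contains one of these as a subset, so there are no further candidate keys.

(B, F, H), (F, H, N)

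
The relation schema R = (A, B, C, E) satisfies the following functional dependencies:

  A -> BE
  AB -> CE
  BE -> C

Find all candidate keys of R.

{A}

{A}⁺: A→BE adds B, E; AB→CE adds C → {A, B, C, E}.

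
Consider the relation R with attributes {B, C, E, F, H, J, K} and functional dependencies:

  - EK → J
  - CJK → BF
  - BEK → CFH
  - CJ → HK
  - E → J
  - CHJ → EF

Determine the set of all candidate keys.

{C, E}, {C, J}, {B, E, K}

{C, E}⁺: E→J adds J; CJ→HK adds H, K; CHJ→EF adds F; CJK→BF adds B → {B, C, E, F, H, J, K}. Minimal: {E}⁺ = {E, J}; {C}⁺ = {C} — none reach the full schema.
{C, J}⁺: CJ→HK adds H, K; CHJ→EF adds E, F; CJK→BF adds B → {B, C, E, F, H, J, K}. Minimal: {J}⁺ = {J}; {C}⁺ = {C} — none reach the full schema.
{B, E, K}⁺: EK→J adds J; BEK→CFH adds C, F, H → {B, C, E, F, H, J, K}. Minimal: {E, K}⁺ = {E, J, K}; {B, K}⁺ = {B, K}; {B, E}⁺ = {B, E, J} — none reach the full schema.
Any other superkey contains one of these as a subset, so there are no further candidate keys.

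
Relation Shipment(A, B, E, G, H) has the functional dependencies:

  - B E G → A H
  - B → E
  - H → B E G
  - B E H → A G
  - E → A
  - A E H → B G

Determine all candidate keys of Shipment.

{H}⁺: H→BEG adds B, E, G; BEH→AG adds A → {A, B, E, G, H}.
{B, G}⁺: B→E adds E; E→A adds A; BEG→AH adds H → {A, B, E, G, H}. Minimal: {G}⁺ = {G}; {B}⁺ = {A, B, E} — none reach the full schema.
Any other superkey contains one of these as a subset, so there are no further candidate keys.

H; BG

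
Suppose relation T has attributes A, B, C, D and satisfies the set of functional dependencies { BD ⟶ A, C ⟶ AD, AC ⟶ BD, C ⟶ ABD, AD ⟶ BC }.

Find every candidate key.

{C}, {A, D}, {B, D}

{C}⁺: C→AD adds A, D; AC→BD adds B → {A, B, C, D}.
{A, D}⁺: AD→BC adds B, C → {A, B, C, D}. Minimal: {D}⁺ = {D}; {A}⁺ = {A} — none reach the full schema.
{B, D}⁺: BD→A adds A; AD→BC adds C → {A, B, C, D}. Minimal: {D}⁺ = {D}; {B}⁺ = {B} — none reach the full schema.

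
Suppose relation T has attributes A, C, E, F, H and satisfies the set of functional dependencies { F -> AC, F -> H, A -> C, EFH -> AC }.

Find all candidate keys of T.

{E, F}

Attributes E, F never appear on any right-hand side, so every candidate key must contain {E, F}.
{E, F}⁺ = {A, C, E, F, H}, which is all of the schema, so {E, F} is the only candidate key.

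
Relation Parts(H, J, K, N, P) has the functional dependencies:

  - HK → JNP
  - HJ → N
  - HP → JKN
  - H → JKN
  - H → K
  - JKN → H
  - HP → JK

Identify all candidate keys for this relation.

{H}⁺: H→JKN adds J, K, N; HK→JNP adds P → {H, J, K, N, P}.
{J, K, N}⁺: JKN→H adds H; HK→JNP adds P → {H, J, K, N, P}. Minimal: {K, N}⁺ = {K, N}; {J, N}⁺ = {J, N}; {J, K}⁺ = {J, K} — none reach the full schema.
Any other superkey contains one of these as a subset, so there are no further candidate keys.

(H); (J, K, N)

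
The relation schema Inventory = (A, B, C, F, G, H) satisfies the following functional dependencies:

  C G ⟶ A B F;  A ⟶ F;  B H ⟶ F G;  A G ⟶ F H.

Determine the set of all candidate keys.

Attribute C never appears on the right-hand side of any dependency, so C must belong to every candidate key.
{C}⁺ = {C}, which is not all of the schema, so we must add further attributes.
{C, G}⁺: CG→ABF adds A, B, F; AG→FH adds H → {A, B, C, F, G, H}. Minimal: {G}⁺ = {G}; {C}⁺ = {C} — none reach the full schema.
{B, C, H}⁺: BH→FG adds F, G; CG→ABF adds A → {A, B, C, F, G, H}. Minimal: {C, H}⁺ = {C, H}; {B, H}⁺ = {B, F, G, H}; {B, C}⁺ = {B, C} — none reach the full schema.
Any other superkey contains one of these as a subset, so there are no further candidate keys.

{C, G}, {B, C, H}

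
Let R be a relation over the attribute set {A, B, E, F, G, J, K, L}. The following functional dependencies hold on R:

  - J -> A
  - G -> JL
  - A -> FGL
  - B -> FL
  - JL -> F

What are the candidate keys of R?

Attributes B, E, K never appear on any right-hand side, so every candidate key must contain {B, E, K}.
{B, E, K}⁺ = {B, E, F, K, L}, which is not all of the schema, so we must add further attributes.
{A, B, E, K}⁺: A→FGL adds F, G, L; G→JL adds J → {A, B, E, F, G, J, K, L}. Minimal: {B, E, K}⁺ = {B, E, F, K, L}; {A, E, K}⁺ = {A, E, F, G, J, K, L}; {A, B, K}⁺ = {A, B, F, G, J, K, L}; … — none reach the full schema.
{B, E, G, K}⁺: G→JL adds J, L; B→FL adds F; J→A adds A → {A, B, E, F, G, J, K, L}. Minimal: {E, G, K}⁺ = {A, E, F, G, J, K, L}; {B, G, K}⁺ = {A, B, F, G, J, K, L}; {B, E, K}⁺ = {B, E, F, K, L}; … — none reach the full schema.
{B, E, J, K}⁺: J→A adds A; A→FGL adds F, G, L → {A, B, E, F, G, J, K, L}. Minimal: {E, J, K}⁺ = {A, E, F, G, J, K, L}; {B, J, K}⁺ = {A, B, F, G, J, K, L}; {B, E, K}⁺ = {B, E, F, K, L}; … — none reach the full schema.
Any other superkey contains one of these as a subset, so there are no further candidate keys.

(A, B, E, K); (B, E, G, K); (B, E, J, K)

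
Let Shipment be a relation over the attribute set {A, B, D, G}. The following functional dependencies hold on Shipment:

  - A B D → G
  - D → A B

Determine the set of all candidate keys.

Attribute D never appears on the right-hand side of any dependency, so D must belong to every candidate key.
{D}⁺ = {A, B, D, G}, which is all of the schema, so {D} is the only candidate key.

D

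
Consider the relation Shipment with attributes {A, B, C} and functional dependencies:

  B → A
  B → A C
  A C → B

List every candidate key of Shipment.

{B}⁺: B→A adds A; B→AC adds C → {A, B, C}.
{A, C}⁺: AC→B adds B → {A, B, C}. Minimal: {C}⁺ = {C}; {A}⁺ = {A} — none reach the full schema.
Any other superkey contains one of these as a subset, so there are no further candidate keys.

{B}, {A, C}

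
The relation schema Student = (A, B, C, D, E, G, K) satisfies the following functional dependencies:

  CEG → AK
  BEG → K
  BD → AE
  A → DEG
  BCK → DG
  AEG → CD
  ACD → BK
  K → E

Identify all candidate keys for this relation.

{A}⁺: A→DEG adds D, E, G; AEG→CD adds C; ACD→BK adds B, K → {A, B, C, D, E, G, K}.
{B, D}⁺: BD→AE adds A, E; A→DEG adds G; AEG→CD adds C; ACD→BK adds K → {A, B, C, D, E, G, K}.
{B, C, K}⁺: BCK→DG adds D, G; K→E adds E; CEG→AK adds A → {A, B, C, D, E, G, K}.
{C, E, G}⁺: CEG→AK adds A, K; A→DEG adds D; ACD→BK adds B → {A, B, C, D, E, G, K}.
{C, G, K}⁺: K→E adds E; CEG→AK adds A; A→DEG adds D; ACD→BK adds B → {A, B, C, D, E, G, K}.
Any other superkey contains one of these as a subset, so there are no further candidate keys.

A, BD, BCK, CEG, CGK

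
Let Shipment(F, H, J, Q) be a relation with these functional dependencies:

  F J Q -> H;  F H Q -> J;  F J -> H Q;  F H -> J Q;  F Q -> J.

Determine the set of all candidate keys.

(F, H); (F, J); (F, Q)

Attribute F never appears on the right-hand side of any dependency, so F must belong to every candidate key.
{F}⁺ = {F}, which is not all of the schema, so we must add further attributes.
{F, H}⁺: FH→JQ adds J, Q → {F, H, J, Q}. Minimal: {H}⁺ = {H}; {F}⁺ = {F} — none reach the full schema.
{F, J}⁺: FJ→HQ adds H, Q → {F, H, J, Q}. Minimal: {J}⁺ = {J}; {F}⁺ = {F} — none reach the full schema.
{F, Q}⁺: FQ→J adds J; FJQ→H adds H → {F, H, J, Q}. Minimal: {Q}⁺ = {Q}; {F}⁺ = {F} — none reach the full schema.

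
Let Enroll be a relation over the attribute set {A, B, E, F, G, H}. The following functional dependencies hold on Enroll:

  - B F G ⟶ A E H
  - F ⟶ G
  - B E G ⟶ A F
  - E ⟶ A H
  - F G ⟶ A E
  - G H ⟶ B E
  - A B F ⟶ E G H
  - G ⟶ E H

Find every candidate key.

{F}, {G}

{F}⁺: F→G adds G; FG→AE adds A, E; G→EH adds H; GH→BE adds B → {A, B, E, F, G, H}.
{G}⁺: G→EH adds E, H; E→AH adds A; GH→BE adds B; BEG→AF adds F → {A, B, E, F, G, H}.
Any other superkey contains one of these as a subset, so there are no further candidate keys.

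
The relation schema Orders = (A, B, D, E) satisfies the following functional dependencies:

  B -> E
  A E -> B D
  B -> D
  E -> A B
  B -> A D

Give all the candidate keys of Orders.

{B}⁺: B→E adds E; B→D adds D; E→AB adds A → {A, B, D, E}.
{E}⁺: E→AB adds A, B; B→AD adds D → {A, B, D, E}.
Any other superkey contains one of these as a subset, so there are no further candidate keys.

(B); (E)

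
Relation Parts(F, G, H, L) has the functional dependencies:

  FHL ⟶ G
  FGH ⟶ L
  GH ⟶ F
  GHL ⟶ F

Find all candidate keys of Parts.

Attribute H never appears on the right-hand side of any dependency, so H must belong to every candidate key.
{H}⁺ = {H}, which is not all of the schema, so we must add further attributes.
{G, H}⁺: GH→F adds F; FGH→L adds L → {F, G, H, L}.
{F, H, L}⁺: FHL→G adds G → {F, G, H, L}.

{G, H}; {F, H, L}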